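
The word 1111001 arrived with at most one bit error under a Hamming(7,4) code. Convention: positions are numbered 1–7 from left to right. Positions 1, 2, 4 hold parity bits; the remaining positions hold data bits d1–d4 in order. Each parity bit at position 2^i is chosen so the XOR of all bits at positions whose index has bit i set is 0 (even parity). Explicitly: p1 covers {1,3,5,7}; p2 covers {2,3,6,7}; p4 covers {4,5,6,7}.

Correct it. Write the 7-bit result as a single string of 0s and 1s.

1101001

s1 (pos 1,3,5,7): 1⊕1⊕0⊕1 = 1
s2 (pos 2,3,6,7): 1⊕1⊕0⊕1 = 1
s4 (pos 4,5,6,7): 1⊕0⊕0⊕1 = 0
Syndrome s4…s1 = 011 → error at position 3.
Flip position 3: 1111001 → 1101001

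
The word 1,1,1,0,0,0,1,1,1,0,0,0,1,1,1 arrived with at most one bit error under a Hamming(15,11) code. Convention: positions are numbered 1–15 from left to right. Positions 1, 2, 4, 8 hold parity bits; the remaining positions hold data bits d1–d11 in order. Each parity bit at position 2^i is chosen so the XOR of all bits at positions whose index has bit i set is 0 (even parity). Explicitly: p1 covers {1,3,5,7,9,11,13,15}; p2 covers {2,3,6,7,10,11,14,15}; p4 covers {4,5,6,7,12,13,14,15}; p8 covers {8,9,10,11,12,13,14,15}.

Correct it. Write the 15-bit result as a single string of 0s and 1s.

111000111100111

s1 (pos 1,3,5,7,9,11,13,15): 1⊕1⊕0⊕1⊕1⊕0⊕1⊕1 = 0
s2 (pos 2,3,6,7,10,11,14,15): 1⊕1⊕0⊕1⊕0⊕0⊕1⊕1 = 1
s4 (pos 4,5,6,7,12,13,14,15): 0⊕0⊕0⊕1⊕0⊕1⊕1⊕1 = 0
s8 (pos 8,9,10,11,12,13,14,15): 1⊕1⊕0⊕0⊕0⊕1⊕1⊕1 = 1
Syndrome s8…s1 = 1010 → error at position 10.
Flip position 10: 111000111000111 → 111000111100111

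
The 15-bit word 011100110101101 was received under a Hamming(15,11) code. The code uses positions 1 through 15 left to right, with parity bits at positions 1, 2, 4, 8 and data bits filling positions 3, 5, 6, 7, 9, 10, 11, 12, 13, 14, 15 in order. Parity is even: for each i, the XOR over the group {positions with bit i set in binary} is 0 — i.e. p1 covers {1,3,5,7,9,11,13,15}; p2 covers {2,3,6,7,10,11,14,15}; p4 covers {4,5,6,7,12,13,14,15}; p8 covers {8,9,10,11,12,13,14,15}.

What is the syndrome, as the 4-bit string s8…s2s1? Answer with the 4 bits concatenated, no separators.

1110

s1 (pos 1,3,5,7,9,11,13,15): 0⊕1⊕0⊕1⊕0⊕0⊕1⊕1 = 0
s2 (pos 2,3,6,7,10,11,14,15): 1⊕1⊕0⊕1⊕1⊕0⊕0⊕1 = 1
s4 (pos 4,5,6,7,12,13,14,15): 1⊕0⊕0⊕1⊕1⊕1⊕0⊕1 = 1
s8 (pos 8,9,10,11,12,13,14,15): 1⊕0⊕1⊕0⊕1⊕1⊕0⊕1 = 1
Syndrome s8…s1 = 1110 → error at position 14.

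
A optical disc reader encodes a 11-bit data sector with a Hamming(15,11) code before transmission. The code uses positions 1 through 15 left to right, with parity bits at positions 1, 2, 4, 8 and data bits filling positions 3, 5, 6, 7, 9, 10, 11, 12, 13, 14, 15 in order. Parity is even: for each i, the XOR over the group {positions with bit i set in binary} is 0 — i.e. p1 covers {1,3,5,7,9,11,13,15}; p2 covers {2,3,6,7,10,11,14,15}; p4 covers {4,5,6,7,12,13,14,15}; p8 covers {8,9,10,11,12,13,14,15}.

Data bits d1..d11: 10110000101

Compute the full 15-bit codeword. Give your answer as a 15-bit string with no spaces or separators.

Place data at non-parity positions: p1 p2 1 p4 0 1 1 p8 0 0 0 0 1 0 1
p1 (pos 1,3,5,7,9,11,13,15): XOR of data positions = 1⊕0⊕1⊕0⊕0⊕1⊕1 = 0
p2 (pos 2,3,6,7,10,11,14,15): XOR of data positions = 1⊕1⊕1⊕0⊕0⊕0⊕1 = 0
p4 (pos 4,5,6,7,12,13,14,15): XOR of data positions = 0⊕1⊕1⊕0⊕1⊕0⊕1 = 0
p8 (pos 8,9,10,11,12,13,14,15): XOR of data positions = 0⊕0⊕0⊕0⊕1⊕0⊕1 = 0
Codeword: 001001100000101

001001100000101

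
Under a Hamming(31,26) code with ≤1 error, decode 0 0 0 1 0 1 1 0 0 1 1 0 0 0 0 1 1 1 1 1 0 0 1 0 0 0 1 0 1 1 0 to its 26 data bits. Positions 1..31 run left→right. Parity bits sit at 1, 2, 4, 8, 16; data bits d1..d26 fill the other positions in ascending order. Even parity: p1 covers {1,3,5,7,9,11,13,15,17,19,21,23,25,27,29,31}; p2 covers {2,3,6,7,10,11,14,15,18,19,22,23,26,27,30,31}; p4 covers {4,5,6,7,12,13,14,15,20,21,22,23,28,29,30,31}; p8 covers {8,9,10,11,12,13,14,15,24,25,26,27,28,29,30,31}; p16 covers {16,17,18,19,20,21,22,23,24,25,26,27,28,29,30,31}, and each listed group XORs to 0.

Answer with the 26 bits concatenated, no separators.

00110110000111100100010111

s1 (pos 1,3,5,7,9,11,13,15,17,19,21,23,25,27,29,31): 0⊕0⊕0⊕1⊕0⊕1⊕0⊕0⊕1⊕1⊕0⊕1⊕0⊕1⊕1⊕0 = 1
s2 (pos 2,3,6,7,10,11,14,15,18,19,22,23,26,27,30,31): 0⊕0⊕1⊕1⊕1⊕1⊕0⊕0⊕1⊕1⊕0⊕1⊕0⊕1⊕1⊕0 = 1
s4 (pos 4,5,6,7,12,13,14,15,20,21,22,23,28,29,30,31): 1⊕0⊕1⊕1⊕0⊕0⊕0⊕0⊕1⊕0⊕0⊕1⊕0⊕1⊕1⊕0 = 1
s8 (pos 8,9,10,11,12,13,14,15,24,25,26,27,28,29,30,31): 0⊕0⊕1⊕1⊕0⊕0⊕0⊕0⊕0⊕0⊕0⊕1⊕0⊕1⊕1⊕0 = 1
s16 (pos 16,17,18,19,20,21,22,23,24,25,26,27,28,29,30,31): 1⊕1⊕1⊕1⊕1⊕0⊕0⊕1⊕0⊕0⊕0⊕1⊕0⊕1⊕1⊕0 = 1
Syndrome s16…s1 = 11111 → error at position 31.
Flip position 31: 0001011001100001111100100010110 → 0001011001100001111100100010111
Read data bits from positions 3,5,6,7,9,10,11,12,13,14,15,17,18,19,20,21,22,23,24,25,26,27,28,29,30,31: 00110110000111100100010111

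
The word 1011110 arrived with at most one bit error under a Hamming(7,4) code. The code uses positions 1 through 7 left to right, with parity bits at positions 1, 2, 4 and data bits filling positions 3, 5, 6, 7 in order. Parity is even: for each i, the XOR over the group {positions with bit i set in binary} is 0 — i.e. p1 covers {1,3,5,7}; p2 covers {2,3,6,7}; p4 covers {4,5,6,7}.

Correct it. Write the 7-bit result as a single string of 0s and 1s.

s1 (pos 1,3,5,7): 1⊕1⊕1⊕0 = 1
s2 (pos 2,3,6,7): 0⊕1⊕1⊕0 = 0
s4 (pos 4,5,6,7): 1⊕1⊕1⊕0 = 1
Syndrome s4…s1 = 101 → error at position 5.
Flip position 5: 1011110 → 1011010

1011010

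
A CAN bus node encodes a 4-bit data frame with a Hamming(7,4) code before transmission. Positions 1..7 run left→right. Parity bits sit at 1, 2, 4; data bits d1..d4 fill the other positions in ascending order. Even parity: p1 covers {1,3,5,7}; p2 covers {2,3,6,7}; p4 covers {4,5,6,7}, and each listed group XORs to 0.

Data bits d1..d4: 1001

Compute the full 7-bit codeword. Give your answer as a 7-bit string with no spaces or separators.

0011001

Place data at non-parity positions: p1 p2 1 p4 0 0 1
p1 (pos 1,3,5,7): XOR of data positions = 1⊕0⊕1 = 0
p2 (pos 2,3,6,7): XOR of data positions = 1⊕0⊕1 = 0
p4 (pos 4,5,6,7): XOR of data positions = 0⊕0⊕1 = 1
Codeword: 0011001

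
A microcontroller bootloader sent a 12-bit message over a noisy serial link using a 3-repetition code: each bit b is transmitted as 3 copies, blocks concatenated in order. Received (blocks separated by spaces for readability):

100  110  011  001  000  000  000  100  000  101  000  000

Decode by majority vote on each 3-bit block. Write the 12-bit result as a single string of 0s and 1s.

011000000100

Block 1 (100): 1 one → 0
Block 2 (110): 2 ones → 1
Block 3 (011): 2 ones → 1
Block 4 (001): 1 one → 0
Block 5 (000): 0 ones → 0
Block 6 (000): 0 ones → 0
Block 7 (000): 0 ones → 0
Block 8 (100): 1 one → 0
Block 9 (000): 0 ones → 0
Block 10 (101): 2 ones → 1
Block 11 (000): 0 ones → 0
Block 12 (000): 0 ones → 0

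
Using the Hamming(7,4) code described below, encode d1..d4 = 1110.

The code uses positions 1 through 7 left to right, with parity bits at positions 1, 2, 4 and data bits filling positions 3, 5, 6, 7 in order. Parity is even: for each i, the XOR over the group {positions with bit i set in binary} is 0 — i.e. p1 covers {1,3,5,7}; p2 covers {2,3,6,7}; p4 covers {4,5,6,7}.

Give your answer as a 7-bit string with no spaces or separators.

Place data at non-parity positions: p1 p2 1 p4 1 1 0
p1 (pos 1,3,5,7): XOR of data positions = 1⊕1⊕0 = 0
p2 (pos 2,3,6,7): XOR of data positions = 1⊕1⊕0 = 0
p4 (pos 4,5,6,7): XOR of data positions = 1⊕1⊕0 = 0
Codeword: 0010110

0010110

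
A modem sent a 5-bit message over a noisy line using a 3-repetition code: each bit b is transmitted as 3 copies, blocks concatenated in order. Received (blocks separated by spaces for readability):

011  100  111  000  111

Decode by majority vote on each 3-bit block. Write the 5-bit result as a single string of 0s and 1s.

Block 1 (011): 2 ones → 1
Block 2 (100): 1 one → 0
Block 3 (111): 3 ones → 1
Block 4 (000): 0 ones → 0
Block 5 (111): 3 ones → 1

10101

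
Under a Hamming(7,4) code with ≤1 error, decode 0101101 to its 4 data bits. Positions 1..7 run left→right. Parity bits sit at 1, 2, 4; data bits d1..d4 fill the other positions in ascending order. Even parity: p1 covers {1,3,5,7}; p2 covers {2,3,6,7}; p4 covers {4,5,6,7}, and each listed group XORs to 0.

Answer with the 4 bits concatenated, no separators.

s1 (pos 1,3,5,7): 0⊕0⊕1⊕1 = 0
s2 (pos 2,3,6,7): 1⊕0⊕0⊕1 = 0
s4 (pos 4,5,6,7): 1⊕1⊕0⊕1 = 1
Syndrome s4…s1 = 100 → error at position 4.
Flip position 4: 0101101 → 0100101
Read data bits from positions 3,5,6,7: 0101

0101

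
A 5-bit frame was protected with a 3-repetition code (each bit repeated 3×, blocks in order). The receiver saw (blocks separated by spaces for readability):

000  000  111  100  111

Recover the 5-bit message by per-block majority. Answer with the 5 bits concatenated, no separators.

Block 1 (000): 0 ones → 0
Block 2 (000): 0 ones → 0
Block 3 (111): 3 ones → 1
Block 4 (100): 1 one → 0
Block 5 (111): 3 ones → 1

00101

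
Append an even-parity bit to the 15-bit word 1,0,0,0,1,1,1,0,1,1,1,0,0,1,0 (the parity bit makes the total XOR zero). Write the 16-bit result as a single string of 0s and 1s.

1000111011100100

XOR of the 15 data bits: 1⊕0⊕0⊕0⊕1⊕1⊕1⊕0⊕1⊕1⊕1⊕0⊕0⊕1⊕0 = 0
Parity bit = 0 (so all 16 bits XOR to 0).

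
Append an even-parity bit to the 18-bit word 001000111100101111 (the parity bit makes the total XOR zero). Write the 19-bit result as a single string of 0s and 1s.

XOR of the 18 data bits: 0⊕0⊕1⊕0⊕0⊕0⊕1⊕1⊕1⊕1⊕0⊕0⊕1⊕0⊕1⊕1⊕1⊕1 = 0
Parity bit = 0 (so all 19 bits XOR to 0).

0010001111001011110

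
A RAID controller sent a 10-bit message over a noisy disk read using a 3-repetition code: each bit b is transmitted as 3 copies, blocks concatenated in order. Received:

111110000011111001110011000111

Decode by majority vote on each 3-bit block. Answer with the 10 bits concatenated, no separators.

1101101101

Block 1 (111): 3 ones → 1
Block 2 (110): 2 ones → 1
Block 3 (000): 0 ones → 0
Block 4 (011): 2 ones → 1
Block 5 (111): 3 ones → 1
Block 6 (001): 1 one → 0
Block 7 (110): 2 ones → 1
Block 8 (011): 2 ones → 1
Block 9 (000): 0 ones → 0
Block 10 (111): 3 ones → 1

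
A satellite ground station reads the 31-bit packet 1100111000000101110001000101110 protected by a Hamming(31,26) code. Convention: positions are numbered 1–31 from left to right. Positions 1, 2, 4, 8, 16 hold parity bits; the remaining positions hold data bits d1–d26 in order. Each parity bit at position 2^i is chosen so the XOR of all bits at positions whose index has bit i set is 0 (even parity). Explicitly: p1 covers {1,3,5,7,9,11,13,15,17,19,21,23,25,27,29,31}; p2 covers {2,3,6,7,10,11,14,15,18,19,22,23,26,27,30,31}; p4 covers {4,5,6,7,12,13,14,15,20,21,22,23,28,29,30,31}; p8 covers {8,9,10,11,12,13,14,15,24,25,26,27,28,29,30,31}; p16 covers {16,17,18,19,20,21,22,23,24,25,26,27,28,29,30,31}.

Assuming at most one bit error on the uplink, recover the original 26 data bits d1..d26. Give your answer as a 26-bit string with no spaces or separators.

s1 (pos 1,3,5,7,9,11,13,15,17,19,21,23,25,27,29,31): 1⊕0⊕1⊕1⊕0⊕0⊕0⊕0⊕1⊕0⊕0⊕0⊕0⊕0⊕1⊕0 = 1
s2 (pos 2,3,6,7,10,11,14,15,18,19,22,23,26,27,30,31): 1⊕0⊕1⊕1⊕0⊕0⊕1⊕0⊕1⊕0⊕1⊕0⊕1⊕0⊕1⊕0 = 0
s4 (pos 4,5,6,7,12,13,14,15,20,21,22,23,28,29,30,31): 0⊕1⊕1⊕1⊕0⊕0⊕1⊕0⊕0⊕0⊕1⊕0⊕1⊕1⊕1⊕0 = 0
s8 (pos 8,9,10,11,12,13,14,15,24,25,26,27,28,29,30,31): 0⊕0⊕0⊕0⊕0⊕0⊕1⊕0⊕0⊕0⊕1⊕0⊕1⊕1⊕1⊕0 = 1
s16 (pos 16,17,18,19,20,21,22,23,24,25,26,27,28,29,30,31): 1⊕1⊕1⊕0⊕0⊕0⊕1⊕0⊕0⊕0⊕1⊕0⊕1⊕1⊕1⊕0 = 0
Syndrome s16…s1 = 01001 → error at position 9.
Flip position 9: 1100111000000101110001000101110 → 1100111010000101110001000101110
Read data bits from positions 3,5,6,7,9,10,11,12,13,14,15,17,18,19,20,21,22,23,24,25,26,27,28,29,30,31: 01111000010110001000101110

01111000010110001000101110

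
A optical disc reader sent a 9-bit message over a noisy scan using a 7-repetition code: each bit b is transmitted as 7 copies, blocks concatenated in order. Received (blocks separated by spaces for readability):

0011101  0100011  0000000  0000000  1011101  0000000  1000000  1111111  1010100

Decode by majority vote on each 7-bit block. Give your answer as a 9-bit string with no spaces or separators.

100010010

Block 1 (0011101): 4 ones → 1
Block 2 (0100011): 3 ones → 0
Block 3 (0000000): 0 ones → 0
Block 4 (0000000): 0 ones → 0
Block 5 (1011101): 5 ones → 1
Block 6 (0000000): 0 ones → 0
Block 7 (1000000): 1 one → 0
Block 8 (1111111): 7 ones → 1
Block 9 (1010100): 3 ones → 0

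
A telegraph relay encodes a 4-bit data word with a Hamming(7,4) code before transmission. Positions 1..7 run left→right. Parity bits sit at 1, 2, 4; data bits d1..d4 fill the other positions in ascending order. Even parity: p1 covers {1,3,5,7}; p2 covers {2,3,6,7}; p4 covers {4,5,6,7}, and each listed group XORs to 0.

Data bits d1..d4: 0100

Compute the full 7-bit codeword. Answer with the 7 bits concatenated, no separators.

Place data at non-parity positions: p1 p2 0 p4 1 0 0
p1 (pos 1,3,5,7): XOR of data positions = 0⊕1⊕0 = 1
p2 (pos 2,3,6,7): XOR of data positions = 0⊕0⊕0 = 0
p4 (pos 4,5,6,7): XOR of data positions = 1⊕0⊕0 = 1
Codeword: 1001100

1001100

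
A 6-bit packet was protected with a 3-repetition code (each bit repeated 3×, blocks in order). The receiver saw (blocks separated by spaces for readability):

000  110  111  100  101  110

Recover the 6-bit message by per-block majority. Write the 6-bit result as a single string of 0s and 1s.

011011

Block 1 (000): 0 ones → 0
Block 2 (110): 2 ones → 1
Block 3 (111): 3 ones → 1
Block 4 (100): 1 one → 0
Block 5 (101): 2 ones → 1
Block 6 (110): 2 ones → 1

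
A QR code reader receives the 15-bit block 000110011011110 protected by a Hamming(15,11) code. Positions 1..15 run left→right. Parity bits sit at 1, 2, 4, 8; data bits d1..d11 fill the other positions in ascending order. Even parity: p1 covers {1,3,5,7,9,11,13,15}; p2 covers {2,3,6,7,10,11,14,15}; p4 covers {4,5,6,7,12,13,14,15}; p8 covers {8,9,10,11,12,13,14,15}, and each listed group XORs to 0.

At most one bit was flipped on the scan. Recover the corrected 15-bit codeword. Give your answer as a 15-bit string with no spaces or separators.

s1 (pos 1,3,5,7,9,11,13,15): 0⊕0⊕1⊕0⊕1⊕1⊕1⊕0 = 0
s2 (pos 2,3,6,7,10,11,14,15): 0⊕0⊕0⊕0⊕0⊕1⊕1⊕0 = 0
s4 (pos 4,5,6,7,12,13,14,15): 1⊕1⊕0⊕0⊕1⊕1⊕1⊕0 = 1
s8 (pos 8,9,10,11,12,13,14,15): 1⊕1⊕0⊕1⊕1⊕1⊕1⊕0 = 0
Syndrome s8…s1 = 0100 → error at position 4.
Flip position 4: 000110011011110 → 000010011011110

000010011011110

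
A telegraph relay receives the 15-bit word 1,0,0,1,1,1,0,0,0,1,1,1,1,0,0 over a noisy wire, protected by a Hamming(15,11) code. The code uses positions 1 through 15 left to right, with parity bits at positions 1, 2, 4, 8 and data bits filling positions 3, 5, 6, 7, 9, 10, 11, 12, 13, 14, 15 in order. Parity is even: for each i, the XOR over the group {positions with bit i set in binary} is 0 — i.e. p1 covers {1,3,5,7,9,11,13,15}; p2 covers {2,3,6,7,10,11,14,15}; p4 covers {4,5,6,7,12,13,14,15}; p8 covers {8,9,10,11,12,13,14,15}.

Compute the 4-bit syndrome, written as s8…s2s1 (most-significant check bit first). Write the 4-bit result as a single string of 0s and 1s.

s1 (pos 1,3,5,7,9,11,13,15): 1⊕0⊕1⊕0⊕0⊕1⊕1⊕0 = 0
s2 (pos 2,3,6,7,10,11,14,15): 0⊕0⊕1⊕0⊕1⊕1⊕0⊕0 = 1
s4 (pos 4,5,6,7,12,13,14,15): 1⊕1⊕1⊕0⊕1⊕1⊕0⊕0 = 1
s8 (pos 8,9,10,11,12,13,14,15): 0⊕0⊕1⊕1⊕1⊕1⊕0⊕0 = 0
Syndrome s8…s1 = 0110 → error at position 6.

0110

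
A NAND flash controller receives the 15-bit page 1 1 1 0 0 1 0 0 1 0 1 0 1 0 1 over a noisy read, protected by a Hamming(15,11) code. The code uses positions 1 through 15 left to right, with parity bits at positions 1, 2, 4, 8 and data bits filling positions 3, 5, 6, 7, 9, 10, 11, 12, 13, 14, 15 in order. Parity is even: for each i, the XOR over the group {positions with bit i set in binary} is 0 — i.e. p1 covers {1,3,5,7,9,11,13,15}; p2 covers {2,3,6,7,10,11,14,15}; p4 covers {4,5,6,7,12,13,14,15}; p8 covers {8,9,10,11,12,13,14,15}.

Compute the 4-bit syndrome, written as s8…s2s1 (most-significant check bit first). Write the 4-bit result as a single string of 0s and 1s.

s1 (pos 1,3,5,7,9,11,13,15): 1⊕1⊕0⊕0⊕1⊕1⊕1⊕1 = 0
s2 (pos 2,3,6,7,10,11,14,15): 1⊕1⊕1⊕0⊕0⊕1⊕0⊕1 = 1
s4 (pos 4,5,6,7,12,13,14,15): 0⊕0⊕1⊕0⊕0⊕1⊕0⊕1 = 1
s8 (pos 8,9,10,11,12,13,14,15): 0⊕1⊕0⊕1⊕0⊕1⊕0⊕1 = 0
Syndrome s8…s1 = 0110 → error at position 6.

0110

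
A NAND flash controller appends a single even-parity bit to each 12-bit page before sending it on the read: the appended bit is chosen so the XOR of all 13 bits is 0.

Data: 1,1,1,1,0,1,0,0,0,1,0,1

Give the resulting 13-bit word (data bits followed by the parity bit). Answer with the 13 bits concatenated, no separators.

XOR of the 12 data bits: 1⊕1⊕1⊕1⊕0⊕1⊕0⊕0⊕0⊕1⊕0⊕1 = 1
Parity bit = 1 (so all 13 bits XOR to 0).

1111010001011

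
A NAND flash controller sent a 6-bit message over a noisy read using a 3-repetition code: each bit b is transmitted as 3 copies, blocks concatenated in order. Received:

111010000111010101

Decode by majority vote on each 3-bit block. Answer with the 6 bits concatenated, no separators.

100101

Block 1 (111): 3 ones → 1
Block 2 (010): 1 one → 0
Block 3 (000): 0 ones → 0
Block 4 (111): 3 ones → 1
Block 5 (010): 1 one → 0
Block 6 (101): 2 ones → 1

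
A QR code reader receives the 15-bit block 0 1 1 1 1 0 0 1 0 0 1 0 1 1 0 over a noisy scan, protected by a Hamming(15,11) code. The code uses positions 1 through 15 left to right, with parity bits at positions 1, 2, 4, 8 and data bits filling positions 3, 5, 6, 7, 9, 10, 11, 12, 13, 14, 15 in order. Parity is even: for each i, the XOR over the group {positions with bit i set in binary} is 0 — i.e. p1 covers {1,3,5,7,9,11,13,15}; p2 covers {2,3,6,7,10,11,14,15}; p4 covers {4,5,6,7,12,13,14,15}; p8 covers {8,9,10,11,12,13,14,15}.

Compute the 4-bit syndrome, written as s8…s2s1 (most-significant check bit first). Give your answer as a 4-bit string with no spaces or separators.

s1 (pos 1,3,5,7,9,11,13,15): 0⊕1⊕1⊕0⊕0⊕1⊕1⊕0 = 0
s2 (pos 2,3,6,7,10,11,14,15): 1⊕1⊕0⊕0⊕0⊕1⊕1⊕0 = 0
s4 (pos 4,5,6,7,12,13,14,15): 1⊕1⊕0⊕0⊕0⊕1⊕1⊕0 = 0
s8 (pos 8,9,10,11,12,13,14,15): 1⊕0⊕0⊕1⊕0⊕1⊕1⊕0 = 0
Syndrome s8…s1 = 0000 → no error.

0000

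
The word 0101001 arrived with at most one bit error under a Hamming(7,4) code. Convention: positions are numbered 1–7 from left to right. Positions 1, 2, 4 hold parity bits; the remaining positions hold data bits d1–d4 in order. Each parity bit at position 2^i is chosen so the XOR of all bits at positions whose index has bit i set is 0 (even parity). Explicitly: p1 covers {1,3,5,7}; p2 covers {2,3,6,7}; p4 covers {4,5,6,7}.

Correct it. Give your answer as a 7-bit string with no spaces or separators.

1101001

s1 (pos 1,3,5,7): 0⊕0⊕0⊕1 = 1
s2 (pos 2,3,6,7): 1⊕0⊕0⊕1 = 0
s4 (pos 4,5,6,7): 1⊕0⊕0⊕1 = 0
Syndrome s4…s1 = 001 → error at position 1.
Flip position 1: 0101001 → 1101001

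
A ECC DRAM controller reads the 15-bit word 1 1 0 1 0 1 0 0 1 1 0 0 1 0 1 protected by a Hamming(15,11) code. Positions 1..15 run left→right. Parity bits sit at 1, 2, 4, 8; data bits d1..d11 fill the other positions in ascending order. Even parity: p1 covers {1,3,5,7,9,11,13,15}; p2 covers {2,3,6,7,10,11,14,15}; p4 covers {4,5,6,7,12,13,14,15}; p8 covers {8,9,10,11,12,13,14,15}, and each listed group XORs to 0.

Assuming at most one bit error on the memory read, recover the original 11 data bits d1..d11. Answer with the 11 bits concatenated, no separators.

s1 (pos 1,3,5,7,9,11,13,15): 1⊕0⊕0⊕0⊕1⊕0⊕1⊕1 = 0
s2 (pos 2,3,6,7,10,11,14,15): 1⊕0⊕1⊕0⊕1⊕0⊕0⊕1 = 0
s4 (pos 4,5,6,7,12,13,14,15): 1⊕0⊕1⊕0⊕0⊕1⊕0⊕1 = 0
s8 (pos 8,9,10,11,12,13,14,15): 0⊕1⊕1⊕0⊕0⊕1⊕0⊕1 = 0
Syndrome s8…s1 = 0000 → no error.
Read data bits from positions 3,5,6,7,9,10,11,12,13,14,15: 00101100101

00101100101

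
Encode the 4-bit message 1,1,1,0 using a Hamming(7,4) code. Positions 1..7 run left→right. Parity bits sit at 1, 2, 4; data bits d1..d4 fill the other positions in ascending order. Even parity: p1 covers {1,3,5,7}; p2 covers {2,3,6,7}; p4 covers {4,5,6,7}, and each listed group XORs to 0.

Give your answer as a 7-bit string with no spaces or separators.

0010110

Place data at non-parity positions: p1 p2 1 p4 1 1 0
p1 (pos 1,3,5,7): XOR of data positions = 1⊕1⊕0 = 0
p2 (pos 2,3,6,7): XOR of data positions = 1⊕1⊕0 = 0
p4 (pos 4,5,6,7): XOR of data positions = 1⊕1⊕0 = 0
Codeword: 0010110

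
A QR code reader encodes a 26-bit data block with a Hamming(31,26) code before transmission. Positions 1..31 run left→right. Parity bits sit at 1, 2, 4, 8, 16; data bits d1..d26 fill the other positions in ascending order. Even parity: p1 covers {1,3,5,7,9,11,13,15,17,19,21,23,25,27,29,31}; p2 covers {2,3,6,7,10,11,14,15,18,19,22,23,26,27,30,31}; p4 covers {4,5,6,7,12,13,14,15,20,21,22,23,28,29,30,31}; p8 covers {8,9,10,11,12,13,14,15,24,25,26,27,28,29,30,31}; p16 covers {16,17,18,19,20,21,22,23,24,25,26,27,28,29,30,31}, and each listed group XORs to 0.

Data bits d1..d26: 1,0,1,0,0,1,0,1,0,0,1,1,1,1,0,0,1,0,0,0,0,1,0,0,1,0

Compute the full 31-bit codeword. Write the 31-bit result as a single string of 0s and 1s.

1111010101010010111001000010010

Place data at non-parity positions: p1 p2 1 p4 0 1 0 p8 0 1 0 1 0 0 1 p16 1 1 1 0 0 1 0 0 0 0 1 0 0 1 0
p1 (pos 1,3,5,7,9,11,13,15,17,19,21,23,25,27,29,31): XOR of data positions = 1⊕0⊕0⊕0⊕0⊕0⊕1⊕1⊕1⊕0⊕0⊕0⊕1⊕0⊕0 = 1
p2 (pos 2,3,6,7,10,11,14,15,18,19,22,23,26,27,30,31): XOR of data positions = 1⊕1⊕0⊕1⊕0⊕0⊕1⊕1⊕1⊕1⊕0⊕0⊕1⊕1⊕0 = 1
p4 (pos 4,5,6,7,12,13,14,15,20,21,22,23,28,29,30,31): XOR of data positions = 0⊕1⊕0⊕1⊕0⊕0⊕1⊕0⊕0⊕1⊕0⊕0⊕0⊕1⊕0 = 1
p8 (pos 8,9,10,11,12,13,14,15,24,25,26,27,28,29,30,31): XOR of data positions = 0⊕1⊕0⊕1⊕0⊕0⊕1⊕0⊕0⊕0⊕1⊕0⊕0⊕1⊕0 = 1
p16 (pos 16,17,18,19,20,21,22,23,24,25,26,27,28,29,30,31): XOR of data positions = 1⊕1⊕1⊕0⊕0⊕1⊕0⊕0⊕0⊕0⊕1⊕0⊕0⊕1⊕0 = 0
Codeword: 1111010101010010111001000010010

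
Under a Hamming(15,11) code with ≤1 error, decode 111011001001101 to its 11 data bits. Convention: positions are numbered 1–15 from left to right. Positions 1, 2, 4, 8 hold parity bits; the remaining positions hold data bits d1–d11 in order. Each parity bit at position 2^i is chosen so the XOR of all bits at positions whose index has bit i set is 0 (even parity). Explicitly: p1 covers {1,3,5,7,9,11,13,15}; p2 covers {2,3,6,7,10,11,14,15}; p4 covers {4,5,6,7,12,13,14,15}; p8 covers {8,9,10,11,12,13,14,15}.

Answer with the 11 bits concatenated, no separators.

11101001101

s1 (pos 1,3,5,7,9,11,13,15): 1⊕1⊕1⊕0⊕1⊕0⊕1⊕1 = 0
s2 (pos 2,3,6,7,10,11,14,15): 1⊕1⊕1⊕0⊕0⊕0⊕0⊕1 = 0
s4 (pos 4,5,6,7,12,13,14,15): 0⊕1⊕1⊕0⊕1⊕1⊕0⊕1 = 1
s8 (pos 8,9,10,11,12,13,14,15): 0⊕1⊕0⊕0⊕1⊕1⊕0⊕1 = 0
Syndrome s8…s1 = 0100 → error at position 4.
Flip position 4: 111011001001101 → 111111001001101
Read data bits from positions 3,5,6,7,9,10,11,12,13,14,15: 11101001101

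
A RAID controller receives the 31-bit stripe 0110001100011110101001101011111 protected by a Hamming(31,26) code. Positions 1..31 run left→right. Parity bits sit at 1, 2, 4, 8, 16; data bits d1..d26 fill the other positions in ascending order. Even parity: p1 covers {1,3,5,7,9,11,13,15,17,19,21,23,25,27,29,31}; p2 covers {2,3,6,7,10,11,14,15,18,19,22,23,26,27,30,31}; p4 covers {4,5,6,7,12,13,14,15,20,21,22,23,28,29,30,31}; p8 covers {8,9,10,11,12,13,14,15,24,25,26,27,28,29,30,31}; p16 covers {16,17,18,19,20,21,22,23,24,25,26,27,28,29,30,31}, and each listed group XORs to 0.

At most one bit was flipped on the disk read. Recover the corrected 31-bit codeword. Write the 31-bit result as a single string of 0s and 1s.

0110001100011100101001101011111

s1 (pos 1,3,5,7,9,11,13,15,17,19,21,23,25,27,29,31): 0⊕1⊕0⊕1⊕0⊕0⊕1⊕1⊕1⊕1⊕0⊕1⊕1⊕1⊕1⊕1 = 1
s2 (pos 2,3,6,7,10,11,14,15,18,19,22,23,26,27,30,31): 1⊕1⊕0⊕1⊕0⊕0⊕1⊕1⊕0⊕1⊕1⊕1⊕0⊕1⊕1⊕1 = 1
s4 (pos 4,5,6,7,12,13,14,15,20,21,22,23,28,29,30,31): 0⊕0⊕0⊕1⊕1⊕1⊕1⊕1⊕0⊕0⊕1⊕1⊕1⊕1⊕1⊕1 = 1
s8 (pos 8,9,10,11,12,13,14,15,24,25,26,27,28,29,30,31): 1⊕0⊕0⊕0⊕1⊕1⊕1⊕1⊕0⊕1⊕0⊕1⊕1⊕1⊕1⊕1 = 1
s16 (pos 16,17,18,19,20,21,22,23,24,25,26,27,28,29,30,31): 0⊕1⊕0⊕1⊕0⊕0⊕1⊕1⊕0⊕1⊕0⊕1⊕1⊕1⊕1⊕1 = 0
Syndrome s16…s1 = 01111 → error at position 15.
Flip position 15: 0110001100011110101001101011111 → 0110001100011100101001101011111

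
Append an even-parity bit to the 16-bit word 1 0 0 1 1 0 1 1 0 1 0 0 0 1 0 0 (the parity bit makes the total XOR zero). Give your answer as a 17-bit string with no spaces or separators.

XOR of the 16 data bits: 1⊕0⊕0⊕1⊕1⊕0⊕1⊕1⊕0⊕1⊕0⊕0⊕0⊕1⊕0⊕0 = 1
Parity bit = 1 (so all 17 bits XOR to 0).

10011011010001001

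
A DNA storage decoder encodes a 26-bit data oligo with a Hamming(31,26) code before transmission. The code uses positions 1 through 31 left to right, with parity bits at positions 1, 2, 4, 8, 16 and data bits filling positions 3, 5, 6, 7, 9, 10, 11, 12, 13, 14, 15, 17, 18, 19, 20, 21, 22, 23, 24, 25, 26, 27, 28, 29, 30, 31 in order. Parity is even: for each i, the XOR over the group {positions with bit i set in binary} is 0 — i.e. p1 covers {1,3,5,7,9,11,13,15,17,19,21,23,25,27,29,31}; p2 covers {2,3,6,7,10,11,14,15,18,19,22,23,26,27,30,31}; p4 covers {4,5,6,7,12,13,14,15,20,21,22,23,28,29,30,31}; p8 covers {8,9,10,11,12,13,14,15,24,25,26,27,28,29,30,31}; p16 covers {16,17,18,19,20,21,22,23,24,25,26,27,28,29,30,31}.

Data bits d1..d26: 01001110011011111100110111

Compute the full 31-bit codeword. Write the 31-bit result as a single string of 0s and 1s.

0000100011100111011111100110111

Place data at non-parity positions: p1 p2 0 p4 1 0 0 p8 1 1 1 0 0 1 1 p16 0 1 1 1 1 1 1 0 0 1 1 0 1 1 1
p1 (pos 1,3,5,7,9,11,13,15,17,19,21,23,25,27,29,31): XOR of data positions = 0⊕1⊕0⊕1⊕1⊕0⊕1⊕0⊕1⊕1⊕1⊕0⊕1⊕1⊕1 = 0
p2 (pos 2,3,6,7,10,11,14,15,18,19,22,23,26,27,30,31): XOR of data positions = 0⊕0⊕0⊕1⊕1⊕1⊕1⊕1⊕1⊕1⊕1⊕1⊕1⊕1⊕1 = 0
p4 (pos 4,5,6,7,12,13,14,15,20,21,22,23,28,29,30,31): XOR of data positions = 1⊕0⊕0⊕0⊕0⊕1⊕1⊕1⊕1⊕1⊕1⊕0⊕1⊕1⊕1 = 0
p8 (pos 8,9,10,11,12,13,14,15,24,25,26,27,28,29,30,31): XOR of data positions = 1⊕1⊕1⊕0⊕0⊕1⊕1⊕0⊕0⊕1⊕1⊕0⊕1⊕1⊕1 = 0
p16 (pos 16,17,18,19,20,21,22,23,24,25,26,27,28,29,30,31): XOR of data positions = 0⊕1⊕1⊕1⊕1⊕1⊕1⊕0⊕0⊕1⊕1⊕0⊕1⊕1⊕1 = 1
Codeword: 0000100011100111011111100110111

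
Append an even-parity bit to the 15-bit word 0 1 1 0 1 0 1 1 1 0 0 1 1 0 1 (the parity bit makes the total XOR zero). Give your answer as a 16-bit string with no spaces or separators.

0110101110011011

XOR of the 15 data bits: 0⊕1⊕1⊕0⊕1⊕0⊕1⊕1⊕1⊕0⊕0⊕1⊕1⊕0⊕1 = 1
Parity bit = 1 (so all 16 bits XOR to 0).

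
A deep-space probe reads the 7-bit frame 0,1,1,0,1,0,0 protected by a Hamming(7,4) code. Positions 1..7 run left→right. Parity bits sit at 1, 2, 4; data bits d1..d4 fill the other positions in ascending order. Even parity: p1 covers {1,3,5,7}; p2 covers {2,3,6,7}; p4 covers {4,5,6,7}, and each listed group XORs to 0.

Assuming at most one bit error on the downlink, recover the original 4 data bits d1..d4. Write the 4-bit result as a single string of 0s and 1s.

1100

s1 (pos 1,3,5,7): 0⊕1⊕1⊕0 = 0
s2 (pos 2,3,6,7): 1⊕1⊕0⊕0 = 0
s4 (pos 4,5,6,7): 0⊕1⊕0⊕0 = 1
Syndrome s4…s1 = 100 → error at position 4.
Flip position 4: 0110100 → 0111100
Read data bits from positions 3,5,6,7: 1100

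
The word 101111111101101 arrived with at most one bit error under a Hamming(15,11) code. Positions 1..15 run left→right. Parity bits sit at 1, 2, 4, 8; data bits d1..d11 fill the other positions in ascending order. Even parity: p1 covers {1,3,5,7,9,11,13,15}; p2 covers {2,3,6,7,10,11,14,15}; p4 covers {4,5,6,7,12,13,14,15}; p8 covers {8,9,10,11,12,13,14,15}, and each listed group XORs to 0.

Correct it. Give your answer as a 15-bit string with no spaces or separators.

101111011101101

s1 (pos 1,3,5,7,9,11,13,15): 1⊕1⊕1⊕1⊕1⊕0⊕1⊕1 = 1
s2 (pos 2,3,6,7,10,11,14,15): 0⊕1⊕1⊕1⊕1⊕0⊕0⊕1 = 1
s4 (pos 4,5,6,7,12,13,14,15): 1⊕1⊕1⊕1⊕1⊕1⊕0⊕1 = 1
s8 (pos 8,9,10,11,12,13,14,15): 1⊕1⊕1⊕0⊕1⊕1⊕0⊕1 = 0
Syndrome s8…s1 = 0111 → error at position 7.
Flip position 7: 101111111101101 → 101111011101101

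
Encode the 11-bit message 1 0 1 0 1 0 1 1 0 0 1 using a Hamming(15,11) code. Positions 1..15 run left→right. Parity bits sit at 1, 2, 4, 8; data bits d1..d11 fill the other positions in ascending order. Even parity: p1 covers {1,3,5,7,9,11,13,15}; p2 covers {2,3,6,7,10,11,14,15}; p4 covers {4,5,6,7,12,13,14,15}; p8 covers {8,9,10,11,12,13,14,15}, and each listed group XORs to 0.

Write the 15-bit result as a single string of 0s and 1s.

001101001011001

Place data at non-parity positions: p1 p2 1 p4 0 1 0 p8 1 0 1 1 0 0 1
p1 (pos 1,3,5,7,9,11,13,15): XOR of data positions = 1⊕0⊕0⊕1⊕1⊕0⊕1 = 0
p2 (pos 2,3,6,7,10,11,14,15): XOR of data positions = 1⊕1⊕0⊕0⊕1⊕0⊕1 = 0
p4 (pos 4,5,6,7,12,13,14,15): XOR of data positions = 0⊕1⊕0⊕1⊕0⊕0⊕1 = 1
p8 (pos 8,9,10,11,12,13,14,15): XOR of data positions = 1⊕0⊕1⊕1⊕0⊕0⊕1 = 0
Codeword: 001101001011001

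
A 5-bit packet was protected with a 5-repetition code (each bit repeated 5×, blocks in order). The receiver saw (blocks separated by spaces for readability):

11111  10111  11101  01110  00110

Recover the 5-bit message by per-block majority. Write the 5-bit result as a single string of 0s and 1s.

Block 1 (11111): 5 ones → 1
Block 2 (10111): 4 ones → 1
Block 3 (11101): 4 ones → 1
Block 4 (01110): 3 ones → 1
Block 5 (00110): 2 ones → 0

11110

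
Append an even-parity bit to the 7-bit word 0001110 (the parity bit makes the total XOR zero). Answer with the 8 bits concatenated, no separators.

00011101

XOR of the 7 data bits: 0⊕0⊕0⊕1⊕1⊕1⊕0 = 1
Parity bit = 1 (so all 8 bits XOR to 0).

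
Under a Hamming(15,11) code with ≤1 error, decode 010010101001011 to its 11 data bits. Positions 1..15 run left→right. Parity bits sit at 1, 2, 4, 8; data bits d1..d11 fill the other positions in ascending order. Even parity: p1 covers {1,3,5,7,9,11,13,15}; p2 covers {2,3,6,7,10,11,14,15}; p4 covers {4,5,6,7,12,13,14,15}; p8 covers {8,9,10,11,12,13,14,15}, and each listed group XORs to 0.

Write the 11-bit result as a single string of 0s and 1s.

01011001011

s1 (pos 1,3,5,7,9,11,13,15): 0⊕0⊕1⊕1⊕1⊕0⊕0⊕1 = 0
s2 (pos 2,3,6,7,10,11,14,15): 1⊕0⊕0⊕1⊕0⊕0⊕1⊕1 = 0
s4 (pos 4,5,6,7,12,13,14,15): 0⊕1⊕0⊕1⊕1⊕0⊕1⊕1 = 1
s8 (pos 8,9,10,11,12,13,14,15): 0⊕1⊕0⊕0⊕1⊕0⊕1⊕1 = 0
Syndrome s8…s1 = 0100 → error at position 4.
Flip position 4: 010010101001011 → 010110101001011
Read data bits from positions 3,5,6,7,9,10,11,12,13,14,15: 01011001011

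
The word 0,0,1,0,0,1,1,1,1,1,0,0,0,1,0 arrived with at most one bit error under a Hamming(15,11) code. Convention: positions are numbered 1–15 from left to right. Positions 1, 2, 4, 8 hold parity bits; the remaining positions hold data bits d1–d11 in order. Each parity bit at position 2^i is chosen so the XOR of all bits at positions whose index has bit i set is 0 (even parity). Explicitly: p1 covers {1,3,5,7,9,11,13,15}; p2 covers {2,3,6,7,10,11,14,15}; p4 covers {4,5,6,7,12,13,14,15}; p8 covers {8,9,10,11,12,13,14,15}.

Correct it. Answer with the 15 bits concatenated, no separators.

001001011100010

s1 (pos 1,3,5,7,9,11,13,15): 0⊕1⊕0⊕1⊕1⊕0⊕0⊕0 = 1
s2 (pos 2,3,6,7,10,11,14,15): 0⊕1⊕1⊕1⊕1⊕0⊕1⊕0 = 1
s4 (pos 4,5,6,7,12,13,14,15): 0⊕0⊕1⊕1⊕0⊕0⊕1⊕0 = 1
s8 (pos 8,9,10,11,12,13,14,15): 1⊕1⊕1⊕0⊕0⊕0⊕1⊕0 = 0
Syndrome s8…s1 = 0111 → error at position 7.
Flip position 7: 001001111100010 → 001001011100010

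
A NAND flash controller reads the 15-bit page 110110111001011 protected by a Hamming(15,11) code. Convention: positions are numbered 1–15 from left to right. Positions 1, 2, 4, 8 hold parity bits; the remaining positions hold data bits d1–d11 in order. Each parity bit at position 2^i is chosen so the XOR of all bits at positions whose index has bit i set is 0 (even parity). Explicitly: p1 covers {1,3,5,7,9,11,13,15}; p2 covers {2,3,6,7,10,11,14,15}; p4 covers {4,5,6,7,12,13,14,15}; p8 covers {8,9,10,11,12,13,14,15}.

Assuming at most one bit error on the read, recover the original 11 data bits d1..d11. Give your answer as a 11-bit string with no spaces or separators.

01010001011

s1 (pos 1,3,5,7,9,11,13,15): 1⊕0⊕1⊕1⊕1⊕0⊕0⊕1 = 1
s2 (pos 2,3,6,7,10,11,14,15): 1⊕0⊕0⊕1⊕0⊕0⊕1⊕1 = 0
s4 (pos 4,5,6,7,12,13,14,15): 1⊕1⊕0⊕1⊕1⊕0⊕1⊕1 = 0
s8 (pos 8,9,10,11,12,13,14,15): 1⊕1⊕0⊕0⊕1⊕0⊕1⊕1 = 1
Syndrome s8…s1 = 1001 → error at position 9.
Flip position 9: 110110111001011 → 110110110001011
Read data bits from positions 3,5,6,7,9,10,11,12,13,14,15: 01010001011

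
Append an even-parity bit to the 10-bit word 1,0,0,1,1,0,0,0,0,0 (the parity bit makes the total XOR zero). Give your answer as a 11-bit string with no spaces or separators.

10011000001

XOR of the 10 data bits: 1⊕0⊕0⊕1⊕1⊕0⊕0⊕0⊕0⊕0 = 1
Parity bit = 1 (so all 11 bits XOR to 0).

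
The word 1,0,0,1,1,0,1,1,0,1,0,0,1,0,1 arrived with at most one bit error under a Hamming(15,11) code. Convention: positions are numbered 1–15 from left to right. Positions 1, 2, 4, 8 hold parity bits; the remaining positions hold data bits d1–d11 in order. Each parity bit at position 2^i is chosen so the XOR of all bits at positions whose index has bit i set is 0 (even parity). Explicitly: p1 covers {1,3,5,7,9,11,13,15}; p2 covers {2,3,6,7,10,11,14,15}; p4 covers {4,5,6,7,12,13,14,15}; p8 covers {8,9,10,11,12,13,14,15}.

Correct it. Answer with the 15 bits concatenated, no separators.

100110010100101

s1 (pos 1,3,5,7,9,11,13,15): 1⊕0⊕1⊕1⊕0⊕0⊕1⊕1 = 1
s2 (pos 2,3,6,7,10,11,14,15): 0⊕0⊕0⊕1⊕1⊕0⊕0⊕1 = 1
s4 (pos 4,5,6,7,12,13,14,15): 1⊕1⊕0⊕1⊕0⊕1⊕0⊕1 = 1
s8 (pos 8,9,10,11,12,13,14,15): 1⊕0⊕1⊕0⊕0⊕1⊕0⊕1 = 0
Syndrome s8…s1 = 0111 → error at position 7.
Flip position 7: 100110110100101 → 100110010100101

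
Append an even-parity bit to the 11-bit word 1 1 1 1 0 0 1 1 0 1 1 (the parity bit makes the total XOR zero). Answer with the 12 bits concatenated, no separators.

XOR of the 11 data bits: 1⊕1⊕1⊕1⊕0⊕0⊕1⊕1⊕0⊕1⊕1 = 0
Parity bit = 0 (so all 12 bits XOR to 0).

111100110110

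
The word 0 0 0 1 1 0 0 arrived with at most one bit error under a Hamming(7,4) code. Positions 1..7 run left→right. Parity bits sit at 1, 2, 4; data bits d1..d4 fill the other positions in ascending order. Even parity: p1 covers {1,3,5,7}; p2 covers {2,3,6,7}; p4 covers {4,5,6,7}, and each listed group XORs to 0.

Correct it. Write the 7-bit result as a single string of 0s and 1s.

s1 (pos 1,3,5,7): 0⊕0⊕1⊕0 = 1
s2 (pos 2,3,6,7): 0⊕0⊕0⊕0 = 0
s4 (pos 4,5,6,7): 1⊕1⊕0⊕0 = 0
Syndrome s4…s1 = 001 → error at position 1.
Flip position 1: 0001100 → 1001100

1001100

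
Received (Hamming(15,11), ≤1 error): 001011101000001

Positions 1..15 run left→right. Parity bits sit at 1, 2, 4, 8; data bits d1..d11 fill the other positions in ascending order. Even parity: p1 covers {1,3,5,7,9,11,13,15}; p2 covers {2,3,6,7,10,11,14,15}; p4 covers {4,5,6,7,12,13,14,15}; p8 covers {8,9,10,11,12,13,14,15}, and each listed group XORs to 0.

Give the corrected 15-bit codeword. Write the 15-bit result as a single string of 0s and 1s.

101011101000001

s1 (pos 1,3,5,7,9,11,13,15): 0⊕1⊕1⊕1⊕1⊕0⊕0⊕1 = 1
s2 (pos 2,3,6,7,10,11,14,15): 0⊕1⊕1⊕1⊕0⊕0⊕0⊕1 = 0
s4 (pos 4,5,6,7,12,13,14,15): 0⊕1⊕1⊕1⊕0⊕0⊕0⊕1 = 0
s8 (pos 8,9,10,11,12,13,14,15): 0⊕1⊕0⊕0⊕0⊕0⊕0⊕1 = 0
Syndrome s8…s1 = 0001 → error at position 1.
Flip position 1: 001011101000001 → 101011101000001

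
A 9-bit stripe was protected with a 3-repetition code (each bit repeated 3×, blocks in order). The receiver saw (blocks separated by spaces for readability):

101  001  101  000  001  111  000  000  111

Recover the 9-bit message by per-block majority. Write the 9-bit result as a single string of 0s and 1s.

Block 1 (101): 2 ones → 1
Block 2 (001): 1 one → 0
Block 3 (101): 2 ones → 1
Block 4 (000): 0 ones → 0
Block 5 (001): 1 one → 0
Block 6 (111): 3 ones → 1
Block 7 (000): 0 ones → 0
Block 8 (000): 0 ones → 0
Block 9 (111): 3 ones → 1

101001001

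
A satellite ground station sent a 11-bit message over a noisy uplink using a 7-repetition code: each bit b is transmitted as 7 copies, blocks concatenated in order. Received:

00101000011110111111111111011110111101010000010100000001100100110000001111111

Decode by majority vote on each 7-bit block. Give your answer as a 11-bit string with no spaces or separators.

Block 1 (0010100): 2 ones → 0
Block 2 (0011110): 4 ones → 1
Block 3 (1111111): 7 ones → 1
Block 4 (1111101): 6 ones → 1
Block 5 (1110111): 6 ones → 1
Block 6 (1010100): 3 ones → 0
Block 7 (0001010): 2 ones → 0
Block 8 (0000001): 1 one → 0
Block 9 (1001001): 3 ones → 0
Block 10 (1000000): 1 one → 0
Block 11 (1111111): 7 ones → 1

01111000001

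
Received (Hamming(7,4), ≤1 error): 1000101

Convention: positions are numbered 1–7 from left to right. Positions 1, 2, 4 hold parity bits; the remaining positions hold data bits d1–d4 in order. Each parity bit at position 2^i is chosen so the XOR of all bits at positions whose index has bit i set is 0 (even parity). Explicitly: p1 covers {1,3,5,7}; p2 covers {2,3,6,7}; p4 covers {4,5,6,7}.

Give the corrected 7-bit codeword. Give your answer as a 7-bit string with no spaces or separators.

s1 (pos 1,3,5,7): 1⊕0⊕1⊕1 = 1
s2 (pos 2,3,6,7): 0⊕0⊕0⊕1 = 1
s4 (pos 4,5,6,7): 0⊕1⊕0⊕1 = 0
Syndrome s4…s1 = 011 → error at position 3.
Flip position 3: 1000101 → 1010101

1010101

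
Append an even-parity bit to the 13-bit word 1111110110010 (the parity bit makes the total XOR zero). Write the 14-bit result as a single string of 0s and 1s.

11111101100101

XOR of the 13 data bits: 1⊕1⊕1⊕1⊕1⊕1⊕0⊕1⊕1⊕0⊕0⊕1⊕0 = 1
Parity bit = 1 (so all 14 bits XOR to 0).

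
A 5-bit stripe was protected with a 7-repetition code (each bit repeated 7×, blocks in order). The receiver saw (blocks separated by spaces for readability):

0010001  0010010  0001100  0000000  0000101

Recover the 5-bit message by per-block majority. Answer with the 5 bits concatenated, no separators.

Block 1 (0010001): 2 ones → 0
Block 2 (0010010): 2 ones → 0
Block 3 (0001100): 2 ones → 0
Block 4 (0000000): 0 ones → 0
Block 5 (0000101): 2 ones → 0

00000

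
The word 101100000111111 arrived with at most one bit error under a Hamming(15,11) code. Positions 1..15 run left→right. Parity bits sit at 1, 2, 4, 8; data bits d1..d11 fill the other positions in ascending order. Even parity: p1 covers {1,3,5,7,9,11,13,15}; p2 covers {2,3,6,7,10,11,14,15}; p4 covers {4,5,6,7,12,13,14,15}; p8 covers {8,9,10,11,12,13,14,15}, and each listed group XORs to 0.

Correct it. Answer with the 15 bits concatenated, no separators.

101100100111111

s1 (pos 1,3,5,7,9,11,13,15): 1⊕1⊕0⊕0⊕0⊕1⊕1⊕1 = 1
s2 (pos 2,3,6,7,10,11,14,15): 0⊕1⊕0⊕0⊕1⊕1⊕1⊕1 = 1
s4 (pos 4,5,6,7,12,13,14,15): 1⊕0⊕0⊕0⊕1⊕1⊕1⊕1 = 1
s8 (pos 8,9,10,11,12,13,14,15): 0⊕0⊕1⊕1⊕1⊕1⊕1⊕1 = 0
Syndrome s8…s1 = 0111 → error at position 7.
Flip position 7: 101100000111111 → 101100100111111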